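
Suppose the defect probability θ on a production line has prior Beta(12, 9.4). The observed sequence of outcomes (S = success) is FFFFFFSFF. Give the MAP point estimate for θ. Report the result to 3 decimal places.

θ̂_MAP = 0.423

Prior: Beta(12, 9.4).
Data: 1 success in 9 trials (from the sequence). The binomial likelihood contributes θ(1−θ)^8, so the posterior is Beta(12+1, 9.4+8) = Beta(13, 17.4).
For Beta(a, b) with a, b > 1 the mode is (a−1)/(a+b−2) = 12/28.4 ≈ 0.423.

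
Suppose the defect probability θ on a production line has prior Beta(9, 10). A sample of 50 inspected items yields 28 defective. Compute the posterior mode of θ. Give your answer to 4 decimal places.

Prior: Beta(9, 10).
Data: 28 successes in 50 trials. The binomial likelihood contributes θ^28(1−θ)^22, so the posterior is Beta(9+28, 10+22) = Beta(37, 32).
For Beta(a, b) with a, b > 1 the mode is (a−1)/(a+b−2) = 36/67 ≈ 0.5373.

θ̂_MAP = 0.5373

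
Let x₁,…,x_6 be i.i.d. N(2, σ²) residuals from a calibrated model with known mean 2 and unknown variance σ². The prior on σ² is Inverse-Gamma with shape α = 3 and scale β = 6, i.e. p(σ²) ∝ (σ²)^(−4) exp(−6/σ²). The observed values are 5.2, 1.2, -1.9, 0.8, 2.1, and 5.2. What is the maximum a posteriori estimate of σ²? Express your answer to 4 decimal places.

Sum of squared deviations about the known mean: SS = (5.2−2)² + (1.2−2)² + (-1.9−2)² + (0.8−2)² + (2.1−2)² + (5.2−2)² = 37.78.
The Normal likelihood contributes (σ²)^(−n/2) exp(−SS/(2σ²)), so the posterior is Inverse-Gamma(α + n/2, β + SS/2) = Inverse-Gamma(6, 24.89).
The mode of Inverse-Gamma(a, b) is b/(a+1) = 24.89/7 ≈ 3.5557.

σ̂²_MAP = 3.5557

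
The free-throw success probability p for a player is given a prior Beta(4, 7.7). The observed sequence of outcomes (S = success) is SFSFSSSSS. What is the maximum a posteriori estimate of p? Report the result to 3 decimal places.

p̂_MAP = 0.535

Prior: Beta(4, 7.7).
Data: 7 successes in 9 trials (from the sequence). The binomial likelihood contributes p^7(1−p)^2, so the posterior is Beta(4+7, 7.7+2) = Beta(11, 9.7).
For Beta(a, b) with a, b > 1 the mode is (a−1)/(a+b−2) = 10/18.7 ≈ 0.535.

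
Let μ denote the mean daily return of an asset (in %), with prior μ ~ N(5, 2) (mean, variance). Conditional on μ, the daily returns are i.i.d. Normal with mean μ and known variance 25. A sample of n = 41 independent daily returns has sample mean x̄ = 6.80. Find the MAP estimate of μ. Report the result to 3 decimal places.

n = 41, x̄ = 6.80.
For a Normal prior and Normal likelihood with known variance, the posterior is Normal; its mode equals its mean, the precision-weighted average.
Prior precision 1/σ₀² = 1/2 = 0.5; data precision n/σ² = 41/25 = 1.64.
μ̂ = (0.5·5 + 1.64·6.8) / (0.5 + 1.64) = 13.652/2.14 = 3413/535 ≈ 6.379.

μ̂_MAP = 6.379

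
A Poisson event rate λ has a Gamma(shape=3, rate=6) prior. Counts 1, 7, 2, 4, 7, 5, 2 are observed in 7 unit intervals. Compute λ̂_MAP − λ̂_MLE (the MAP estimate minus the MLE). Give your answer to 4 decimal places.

Σxᵢ = 28. Posterior is Gamma(31, 13); MAP = (31−1)/13 = 30/13 ≈ 2.30769.
MLE = x̄ = 28/7 ≈ 4.00000.
Difference = 30/13 − 28/7 = -22/13 ≈ -1.6923.

MAP − MLE = -1.6923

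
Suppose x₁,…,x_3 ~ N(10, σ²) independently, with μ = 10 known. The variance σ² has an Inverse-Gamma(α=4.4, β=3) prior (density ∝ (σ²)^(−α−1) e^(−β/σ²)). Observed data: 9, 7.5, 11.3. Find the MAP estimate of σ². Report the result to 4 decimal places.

Sum of squared deviations about the known mean: SS = (9−10)² + (7.5−10)² + (11.3−10)² = 8.94.
The Normal likelihood contributes (σ²)^(−n/2) exp(−SS/(2σ²)), so the posterior is Inverse-Gamma(α + n/2, β + SS/2) = Inverse-Gamma(5.9, 7.47).
The mode of Inverse-Gamma(a, b) is b/(a+1) = 7.47/6.9 ≈ 1.0826.

σ̂²_MAP = 1.0826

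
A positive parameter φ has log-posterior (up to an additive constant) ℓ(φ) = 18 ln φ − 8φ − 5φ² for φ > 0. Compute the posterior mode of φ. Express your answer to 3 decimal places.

φ̂_MAP = 1.000

ℓ'(φ) = 18/φ − 8 − 10φ. Setting this to zero and multiplying by φ: 10φ² + 8φ − 18 = 0.
φ = (−8 + √(8² + 4·10·18)) / (2·10) = (−8 + √784) / 20 = (−8 + 28)/20 = 1.
ℓ''(φ) = −18/φ² − 10 < 0, confirming a maximum.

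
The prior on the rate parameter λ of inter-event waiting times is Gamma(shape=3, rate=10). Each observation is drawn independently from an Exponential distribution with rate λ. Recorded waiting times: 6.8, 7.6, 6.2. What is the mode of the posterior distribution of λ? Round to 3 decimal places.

λ̂_MAP = 0.163

The Exponential(rate=λ) likelihood is ∝ λ^n e^(−λΣtᵢ). Here n = 3 and Σtᵢ = 6.8 + 7.6 + 6.2 = 20.6.
Posterior ∝ λ^2e^(−10λ) · λ^3e^(−20.6λ) = λ^5e^(−30.6λ), i.e. Gamma(6, 30.6).
Mode = (a−1)/b = 5/30.6 ≈ 0.163.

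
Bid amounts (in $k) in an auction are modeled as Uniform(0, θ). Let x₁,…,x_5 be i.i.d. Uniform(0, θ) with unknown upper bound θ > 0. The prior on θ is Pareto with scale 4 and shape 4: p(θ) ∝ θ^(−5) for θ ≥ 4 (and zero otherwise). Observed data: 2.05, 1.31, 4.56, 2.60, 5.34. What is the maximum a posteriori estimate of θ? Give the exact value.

The Uniform(0, θ) likelihood is θ^(−n) for θ ≥ max(xᵢ), zero otherwise. Here max(xᵢ) = 5.34.
Posterior ∝ θ^(−5) · θ^(−5) = θ^(−10) on θ ≥ max(4, 5.34) = 5.34.
This density is strictly decreasing in θ, so the posterior mode lies at the lower boundary of the support.

θ̂_MAP = 5.34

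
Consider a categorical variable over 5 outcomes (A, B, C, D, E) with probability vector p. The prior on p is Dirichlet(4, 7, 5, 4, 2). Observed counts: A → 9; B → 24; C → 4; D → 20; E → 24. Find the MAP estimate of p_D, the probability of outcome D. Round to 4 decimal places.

MAP estimate of p_D = 0.2347

The posterior is Dirichlet(αᵢ + nᵢ) = Dirichlet(13, 31, 9, 24, 26).
For a Dirichlet(a₁,…,a_K) with all aᵢ > 1, the mode has j-th component (aⱼ − 1)/(Σaᵢ − K).
Here Σaᵢ = 103 and K = 5, so p_D = (24 − 1)/(103 − 5) = 23/98 ≈ 0.2347.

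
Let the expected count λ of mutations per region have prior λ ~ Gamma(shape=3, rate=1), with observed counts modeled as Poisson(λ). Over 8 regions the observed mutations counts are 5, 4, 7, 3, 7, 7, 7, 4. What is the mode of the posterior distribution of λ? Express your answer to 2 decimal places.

Σxᵢ = 5+4+7+3+7+7+7+4 = 44, with n = 8.
Posterior ∝ λ^2e^(−1λ) · λ^44e^(−8λ) = λ^46e^(−9λ), i.e. Gamma(shape=47, rate=9).
The mode of a Gamma(a, b) with a ≥ 1 (shape–rate) is (a−1)/b = 46/9 ≈ 5.11.

λ̂_MAP = 5.11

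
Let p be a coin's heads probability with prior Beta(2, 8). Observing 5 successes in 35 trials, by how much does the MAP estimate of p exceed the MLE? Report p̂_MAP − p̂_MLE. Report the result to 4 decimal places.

Posterior is Beta(7, 38); MAP = (7−1)/(45−2) = 6/43 ≈ 0.13953.
MLE ignores the prior: p̂_MLE = k/n = 5/35 ≈ 0.14286.
Difference = 6/43 − 5/35 = -1/301 ≈ -0.0033.

MAP − MLE = -0.0033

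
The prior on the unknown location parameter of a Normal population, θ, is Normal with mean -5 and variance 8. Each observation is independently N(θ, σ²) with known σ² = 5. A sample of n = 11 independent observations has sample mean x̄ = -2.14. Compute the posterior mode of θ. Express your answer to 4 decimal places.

n = 11, x̄ = -2.14.
For a Normal prior and Normal likelihood with known variance, the posterior is Normal; its mode equals its mean, the precision-weighted average.
Prior precision 1/σ₀² = 1/8 = 0.125; data precision n/σ² = 11/5 = 2.2.
θ̂ = (0.125·(-5) + 2.2·(-2.14)) / (0.125 + 2.2) = (-5.333)/2.325 = -5333/2325 ≈ -2.2938.

θ̂_MAP = -2.2938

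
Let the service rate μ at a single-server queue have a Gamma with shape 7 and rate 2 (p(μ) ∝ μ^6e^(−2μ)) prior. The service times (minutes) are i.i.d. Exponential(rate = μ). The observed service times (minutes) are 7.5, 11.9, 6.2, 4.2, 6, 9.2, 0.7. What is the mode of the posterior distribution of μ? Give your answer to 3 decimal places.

μ̂_MAP = 0.273

The Exponential(rate=μ) likelihood is ∝ μ^n e^(−μΣtᵢ). Here n = 7 and Σtᵢ = 7.5 + 11.9 + 6.2 + 4.2 + 6 + 9.2 + 0.7 = 45.7.
Posterior ∝ μ^6e^(−2μ) · μ^7e^(−45.7μ) = μ^13e^(−47.7μ), i.e. Gamma(14, 47.7).
Mode = (a−1)/b = 13/47.7 ≈ 0.273.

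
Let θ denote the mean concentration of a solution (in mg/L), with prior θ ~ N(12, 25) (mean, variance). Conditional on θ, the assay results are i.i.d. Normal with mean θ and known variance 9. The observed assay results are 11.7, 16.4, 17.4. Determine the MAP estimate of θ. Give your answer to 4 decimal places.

θ̂_MAP = 14.8274

n = 3; x̄ = (11.7 + 16.4 + 17.4)/3 = 45.5/3 = 91/6 ≈ 15.1667.
For a Normal prior and Normal likelihood with known variance, the posterior is Normal; its mode equals its mean, the precision-weighted average.
Prior precision 1/σ₀² = 1/25 = 0.04; data precision n/σ² = 3/9 = 1/3.
θ̂ = (0.04·12 + (1/3)·(91/6)) / (0.04 + 1/3) = (2491/450)/(28/75) = 2491/168 ≈ 14.8274.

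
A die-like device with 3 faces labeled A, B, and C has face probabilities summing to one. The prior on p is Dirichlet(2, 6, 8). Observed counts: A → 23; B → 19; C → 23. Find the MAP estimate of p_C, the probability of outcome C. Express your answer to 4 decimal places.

MAP estimate of p_C = 0.3846

The posterior is Dirichlet(αᵢ + nᵢ) = Dirichlet(25, 25, 31).
For a Dirichlet(a₁,…,a_K) with all aᵢ > 1, the mode has j-th component (aⱼ − 1)/(Σaᵢ − K).
Here Σaᵢ = 81 and K = 3, so p_C = (31 − 1)/(81 − 3) = 30/78 ≈ 0.3846.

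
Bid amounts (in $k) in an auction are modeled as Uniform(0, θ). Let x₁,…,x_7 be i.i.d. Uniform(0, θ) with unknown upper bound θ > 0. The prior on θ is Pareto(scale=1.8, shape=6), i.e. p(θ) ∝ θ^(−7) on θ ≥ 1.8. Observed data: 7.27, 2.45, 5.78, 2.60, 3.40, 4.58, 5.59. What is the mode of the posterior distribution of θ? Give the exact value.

θ̂_MAP = 7.27

The Uniform(0, θ) likelihood is θ^(−n) for θ ≥ max(xᵢ), zero otherwise. Here max(xᵢ) = 7.27.
Posterior ∝ θ^(−7) · θ^(−7) = θ^(−14) on θ ≥ max(1.8, 7.27) = 7.27.
This density is strictly decreasing in θ, so the posterior mode lies at the lower boundary of the support.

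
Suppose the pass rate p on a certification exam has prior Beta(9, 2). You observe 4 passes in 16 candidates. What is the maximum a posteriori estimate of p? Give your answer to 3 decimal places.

p̂_MAP = 0.480

Prior: Beta(9, 2).
Data: 4 successes in 16 trials. The binomial likelihood contributes p^4(1−p)^12, so the posterior is Beta(9+4, 2+12) = Beta(13, 14).
For Beta(a, b) with a, b > 1 the mode is (a−1)/(a+b−2) = 12/25 ≈ 0.480.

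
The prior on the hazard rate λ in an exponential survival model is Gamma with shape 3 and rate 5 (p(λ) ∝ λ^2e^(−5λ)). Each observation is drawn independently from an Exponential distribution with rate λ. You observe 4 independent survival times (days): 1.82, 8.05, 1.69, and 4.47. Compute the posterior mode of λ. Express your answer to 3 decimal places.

λ̂_MAP = 0.285

The Exponential(rate=λ) likelihood is ∝ λ^n e^(−λΣtᵢ). Here n = 4 and Σtᵢ = 1.82 + 8.05 + 1.69 + 4.47 = 16.03.
Posterior ∝ λ^2e^(−5λ) · λ^4e^(−16.03λ) = λ^6e^(−21.03λ), i.e. Gamma(7, 21.03).
Mode = (a−1)/b = 6/21.03 ≈ 0.285.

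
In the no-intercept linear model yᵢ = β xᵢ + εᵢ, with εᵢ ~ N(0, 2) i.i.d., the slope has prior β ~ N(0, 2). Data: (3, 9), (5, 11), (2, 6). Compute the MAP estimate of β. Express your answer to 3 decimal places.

log p(β | y) = −Σ(yᵢ − βxᵢ)²/(2·2) − β²/(2·2) + const.
Setting the derivative to zero: Σxᵢ(yᵢ − βxᵢ)/2 − β/2 = 0, so β = Σxᵢyᵢ / (Σxᵢ² + σ²/τ²).
Σxᵢyᵢ = 3·9 + 5·11 + 2·6 = 94; Σxᵢ² = 38; σ²/τ² = 1.
β̂_MAP = 94 / (38 + 1) = 94/39 ≈ 2.410.

β̂_MAP = 2.410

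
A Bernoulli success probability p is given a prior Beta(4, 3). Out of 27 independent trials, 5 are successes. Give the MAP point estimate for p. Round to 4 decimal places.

Prior: Beta(4, 3).
Data: 5 successes in 27 trials. The binomial likelihood contributes p^5(1−p)^22, so the posterior is Beta(4+5, 3+22) = Beta(9, 25).
For Beta(a, b) with a, b > 1 the mode is (a−1)/(a+b−2) = 8/32 ≈ 0.2500.

p̂_MAP = 0.2500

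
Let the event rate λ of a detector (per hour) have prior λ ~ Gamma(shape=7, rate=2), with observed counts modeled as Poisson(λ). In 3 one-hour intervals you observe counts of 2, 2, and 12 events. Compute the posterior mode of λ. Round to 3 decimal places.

λ̂_MAP = 4.400

Σxᵢ = 2+2+12 = 16, with n = 3.
Posterior ∝ λ^6e^(−2λ) · λ^16e^(−3λ) = λ^22e^(−5λ), i.e. Gamma(shape=23, rate=5).
The mode of a Gamma(a, b) with a ≥ 1 (shape–rate) is (a−1)/b = 22/5 ≈ 4.400.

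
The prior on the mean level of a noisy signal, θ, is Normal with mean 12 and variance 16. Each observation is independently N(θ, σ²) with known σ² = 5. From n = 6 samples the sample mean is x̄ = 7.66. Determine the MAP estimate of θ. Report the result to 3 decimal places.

n = 6, x̄ = 7.66.
For a Normal prior and Normal likelihood with known variance, the posterior is Normal; its mode equals its mean, the precision-weighted average.
Prior precision 1/σ₀² = 1/16 = 0.0625; data precision n/σ² = 6/5 = 1.2.
θ̂ = (0.0625·12 + 1.2·7.66) / (0.0625 + 1.2) = 9.942/1.2625 = 19884/2525 ≈ 7.875.

θ̂_MAP = 7.875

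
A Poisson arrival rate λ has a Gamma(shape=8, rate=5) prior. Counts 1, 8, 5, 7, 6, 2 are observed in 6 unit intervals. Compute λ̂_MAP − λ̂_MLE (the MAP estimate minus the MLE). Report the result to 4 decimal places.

Σxᵢ = 29. Posterior is Gamma(37, 11); MAP = (37−1)/11 = 36/11 ≈ 3.27273.
MLE = x̄ = 29/6 ≈ 4.83333.
Difference = 36/11 − 29/6 = -103/66 ≈ -1.5606.

MAP − MLE = -1.5606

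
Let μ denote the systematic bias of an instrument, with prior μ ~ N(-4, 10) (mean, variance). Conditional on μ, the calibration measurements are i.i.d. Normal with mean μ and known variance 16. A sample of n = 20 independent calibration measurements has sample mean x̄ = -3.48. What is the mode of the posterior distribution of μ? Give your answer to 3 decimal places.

μ̂_MAP = -3.519

n = 20, x̄ = -3.48.
For a Normal prior and Normal likelihood with known variance, the posterior is Normal; its mode equals its mean, the precision-weighted average.
Prior precision 1/σ₀² = 1/10 = 0.1; data precision n/σ² = 20/16 = 1.25.
μ̂ = (0.1·(-4) + 1.25·(-3.48)) / (0.1 + 1.25) = (-4.75)/1.35 = -95/27 ≈ -3.519.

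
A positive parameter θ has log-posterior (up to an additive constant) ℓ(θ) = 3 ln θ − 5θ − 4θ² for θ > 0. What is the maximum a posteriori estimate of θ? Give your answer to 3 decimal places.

θ̂_MAP = 0.375

ℓ'(θ) = 3/θ − 5 − 8θ. Setting this to zero and multiplying by θ: 8θ² + 5θ − 3 = 0.
θ = (−5 + √(5² + 4·8·3)) / (2·8) = (−5 + √121) / 16 = (−5 + 11)/16 = 3/8.
ℓ''(θ) = −3/θ² − 8 < 0, confirming a maximum.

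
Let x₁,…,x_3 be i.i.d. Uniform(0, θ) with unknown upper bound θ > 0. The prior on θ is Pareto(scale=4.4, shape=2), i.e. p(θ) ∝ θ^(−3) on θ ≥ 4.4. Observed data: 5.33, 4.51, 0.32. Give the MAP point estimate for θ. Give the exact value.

The Uniform(0, θ) likelihood is θ^(−n) for θ ≥ max(xᵢ), zero otherwise. Here max(xᵢ) = 5.33.
Posterior ∝ θ^(−3) · θ^(−3) = θ^(−6) on θ ≥ max(4.4, 5.33) = 5.33.
This density is strictly decreasing in θ, so the posterior mode lies at the lower boundary of the support.

θ̂_MAP = 5.33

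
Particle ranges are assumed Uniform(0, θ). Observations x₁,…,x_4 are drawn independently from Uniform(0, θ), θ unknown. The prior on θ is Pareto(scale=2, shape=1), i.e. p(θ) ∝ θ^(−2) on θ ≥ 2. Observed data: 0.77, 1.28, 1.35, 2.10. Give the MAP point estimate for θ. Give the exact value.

θ̂_MAP = 2.10

The Uniform(0, θ) likelihood is θ^(−n) for θ ≥ max(xᵢ), zero otherwise. Here max(xᵢ) = 2.10.
Posterior ∝ θ^(−2) · θ^(−4) = θ^(−6) on θ ≥ max(2, 2.10) = 2.10.
This density is strictly decreasing in θ, so the posterior mode lies at the lower boundary of the support.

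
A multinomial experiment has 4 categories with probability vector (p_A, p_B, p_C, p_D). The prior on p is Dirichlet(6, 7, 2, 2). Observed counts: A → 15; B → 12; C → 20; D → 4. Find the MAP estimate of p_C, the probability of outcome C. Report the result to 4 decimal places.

MAP estimate of p_C = 0.3281

The posterior is Dirichlet(αᵢ + nᵢ) = Dirichlet(21, 19, 22, 6).
For a Dirichlet(a₁,…,a_K) with all aᵢ > 1, the mode has j-th component (aⱼ − 1)/(Σaᵢ − K).
Here Σaᵢ = 68 and K = 4, so p_C = (22 − 1)/(68 − 4) = 21/64 ≈ 0.3281.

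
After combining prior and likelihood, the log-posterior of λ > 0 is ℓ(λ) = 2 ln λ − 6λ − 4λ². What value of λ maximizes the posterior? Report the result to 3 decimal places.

λ̂_MAP = 0.250

ℓ'(λ) = 2/λ − 6 − 8λ. Setting this to zero and multiplying by λ: 8λ² + 6λ − 2 = 0.
λ = (−6 + √(6² + 4·8·2)) / (2·8) = (−6 + √100) / 16 = (−6 + 10)/16 = 1/4.
ℓ''(λ) = −2/λ² − 8 < 0, confirming a maximum.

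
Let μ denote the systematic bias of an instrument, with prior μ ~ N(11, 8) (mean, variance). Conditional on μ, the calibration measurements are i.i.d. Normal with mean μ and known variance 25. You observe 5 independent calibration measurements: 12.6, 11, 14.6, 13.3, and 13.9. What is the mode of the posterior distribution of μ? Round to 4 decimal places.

μ̂_MAP = 12.2800

n = 5; x̄ = (12.6 + 11 + 14.6 + 13.3 + 13.9)/5 = 65.4/5 = 13.08.
For a Normal prior and Normal likelihood with known variance, the posterior is Normal; its mode equals its mean, the precision-weighted average.
Prior precision 1/σ₀² = 1/8 = 0.125; data precision n/σ² = 5/25 = 0.2.
μ̂ = (0.125·11 + 0.2·13.08) / (0.125 + 0.2) = 3.991/0.325 = 12.2800.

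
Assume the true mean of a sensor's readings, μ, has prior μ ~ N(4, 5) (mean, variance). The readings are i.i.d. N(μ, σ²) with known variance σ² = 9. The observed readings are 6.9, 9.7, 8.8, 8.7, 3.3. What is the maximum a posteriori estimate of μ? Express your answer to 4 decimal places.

μ̂_MAP = 6.5588

n = 5; x̄ = (6.9 + 9.7 + 8.8 + 8.7 + 3.3)/5 = 37.4/5 = 7.48.
For a Normal prior and Normal likelihood with known variance, the posterior is Normal; its mode equals its mean, the precision-weighted average.
Prior precision 1/σ₀² = 1/5 = 0.2; data precision n/σ² = 5/9.
μ̂ = (0.2·4 + (5/9)·7.48) / (0.2 + 5/9) = (223/45)/(34/45) = 223/34 ≈ 6.5588.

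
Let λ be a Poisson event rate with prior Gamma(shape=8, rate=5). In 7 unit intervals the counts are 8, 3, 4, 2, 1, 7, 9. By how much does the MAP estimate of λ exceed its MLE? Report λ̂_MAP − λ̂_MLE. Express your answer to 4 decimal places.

Σxᵢ = 34. Posterior is Gamma(42, 12); MAP = (42−1)/12 = 41/12 ≈ 3.41667.
MLE = x̄ = 34/7 ≈ 4.85714.
Difference = 41/12 − 34/7 = -121/84 ≈ -1.4405.

MAP − MLE = -1.4405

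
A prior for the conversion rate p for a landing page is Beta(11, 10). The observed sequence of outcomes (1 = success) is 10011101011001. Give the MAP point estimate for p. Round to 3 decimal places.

Prior: Beta(11, 10).
Data: 8 successes in 14 trials (from the sequence). The binomial likelihood contributes p^8(1−p)^6, so the posterior is Beta(11+8, 10+6) = Beta(19, 16).
For Beta(a, b) with a, b > 1 the mode is (a−1)/(a+b−2) = 18/33 ≈ 0.545.

p̂_MAP = 0.545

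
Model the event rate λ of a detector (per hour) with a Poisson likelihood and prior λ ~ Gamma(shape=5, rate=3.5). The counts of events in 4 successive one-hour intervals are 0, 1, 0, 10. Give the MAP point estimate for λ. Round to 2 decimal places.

Σxᵢ = 0+1+0+10 = 11, with n = 4.
Posterior ∝ λ^4e^(−3.5λ) · λ^11e^(−4λ) = λ^15e^(−7.5λ), i.e. Gamma(shape=16, rate=7.5).
The mode of a Gamma(a, b) with a ≥ 1 (shape–rate) is (a−1)/b = 15/7.5 ≈ 2.00.

λ̂_MAP = 2.00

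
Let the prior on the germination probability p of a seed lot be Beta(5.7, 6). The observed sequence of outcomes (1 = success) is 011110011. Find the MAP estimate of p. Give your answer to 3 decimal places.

p̂_MAP = 0.572

Prior: Beta(5.7, 6).
Data: 6 successes in 9 trials (from the sequence). The binomial likelihood contributes p^6(1−p)^3, so the posterior is Beta(5.7+6, 6+3) = Beta(11.7, 9).
For Beta(a, b) with a, b > 1 the mode is (a−1)/(a+b−2) = 10.7/18.7 ≈ 0.572.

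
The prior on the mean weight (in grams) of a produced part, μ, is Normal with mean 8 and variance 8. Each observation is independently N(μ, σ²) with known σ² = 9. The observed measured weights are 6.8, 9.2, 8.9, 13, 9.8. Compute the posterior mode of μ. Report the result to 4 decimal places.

μ̂_MAP = 9.2571

n = 5; x̄ = (6.8 + 9.2 + 8.9 + 13 + 9.8)/5 = 47.7/5 = 9.54.
For a Normal prior and Normal likelihood with known variance, the posterior is Normal; its mode equals its mean, the precision-weighted average.
Prior precision 1/σ₀² = 1/8 = 0.125; data precision n/σ² = 5/9.
μ̂ = (0.125·8 + (5/9)·9.54) / (0.125 + 5/9) = 6.3/(49/72) = 324/35 ≈ 9.2571.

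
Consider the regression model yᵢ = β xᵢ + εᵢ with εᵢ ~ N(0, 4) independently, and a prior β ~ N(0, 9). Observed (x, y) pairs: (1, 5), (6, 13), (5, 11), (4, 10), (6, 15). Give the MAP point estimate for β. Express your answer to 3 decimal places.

log p(β | y) = −Σ(yᵢ − βxᵢ)²/(2·4) − β²/(2·9) + const.
Setting the derivative to zero: Σxᵢ(yᵢ − βxᵢ)/4 − β/9 = 0, so β = Σxᵢyᵢ / (Σxᵢ² + σ²/τ²).
Σxᵢyᵢ = 1·5 + 6·13 + 5·11 + 4·10 + 6·15 = 268; Σxᵢ² = 114; σ²/τ² = 4/9.
β̂_MAP = 268 / (114 + 4/9) = 268/(1030/9) = 1206/515 ≈ 2.342.

β̂_MAP = 2.342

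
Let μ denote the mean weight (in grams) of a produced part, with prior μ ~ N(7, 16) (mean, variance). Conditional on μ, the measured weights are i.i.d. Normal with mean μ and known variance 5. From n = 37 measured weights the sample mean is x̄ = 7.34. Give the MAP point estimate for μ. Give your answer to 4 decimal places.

n = 37, x̄ = 7.34.
For a Normal prior and Normal likelihood with known variance, the posterior is Normal; its mode equals its mean, the precision-weighted average.
Prior precision 1/σ₀² = 1/16 = 0.0625; data precision n/σ² = 37/5 = 7.4.
μ̂ = (0.0625·7 + 7.4·7.34) / (0.0625 + 7.4) = 54.7535/7.4625 = 109507/14925 ≈ 7.3372.

μ̂_MAP = 7.3372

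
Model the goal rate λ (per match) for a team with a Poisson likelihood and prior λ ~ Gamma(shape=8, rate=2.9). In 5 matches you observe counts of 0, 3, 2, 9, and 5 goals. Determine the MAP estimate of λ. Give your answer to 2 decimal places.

λ̂_MAP = 3.29

Σxᵢ = 0+3+2+9+5 = 19, with n = 5.
Posterior ∝ λ^7e^(−2.9λ) · λ^19e^(−5λ) = λ^26e^(−7.9λ), i.e. Gamma(shape=27, rate=7.9).
The mode of a Gamma(a, b) with a ≥ 1 (shape–rate) is (a−1)/b = 26/7.9 ≈ 3.29.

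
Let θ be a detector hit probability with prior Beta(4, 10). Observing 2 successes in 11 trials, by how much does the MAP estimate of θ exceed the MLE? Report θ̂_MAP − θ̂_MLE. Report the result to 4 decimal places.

Posterior is Beta(6, 19); MAP = (6−1)/(25−2) = 5/23 ≈ 0.21739.
MLE ignores the prior: θ̂_MLE = k/n = 2/11 ≈ 0.18182.
Difference = 5/23 − 2/11 = 9/253 ≈ 0.0356.

MAP − MLE = 0.0356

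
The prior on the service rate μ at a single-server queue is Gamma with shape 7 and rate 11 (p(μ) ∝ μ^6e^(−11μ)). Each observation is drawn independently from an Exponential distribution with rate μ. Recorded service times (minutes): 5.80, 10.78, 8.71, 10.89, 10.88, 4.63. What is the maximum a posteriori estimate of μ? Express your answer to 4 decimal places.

μ̂_MAP = 0.1914

The Exponential(rate=μ) likelihood is ∝ μ^n e^(−μΣtᵢ). Here n = 6 and Σtᵢ = 5.80 + 10.78 + 8.71 + 10.89 + 10.88 + 4.63 = 51.69.
Posterior ∝ μ^6e^(−11μ) · μ^6e^(−51.69μ) = μ^12e^(−62.69μ), i.e. Gamma(13, 62.69).
Mode = (a−1)/b = 12/62.69 ≈ 0.1914.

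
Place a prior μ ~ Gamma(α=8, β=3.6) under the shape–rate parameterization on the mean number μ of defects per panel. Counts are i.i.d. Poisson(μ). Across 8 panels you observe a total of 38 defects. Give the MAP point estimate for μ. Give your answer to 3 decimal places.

Σxᵢ = 38, n = 8.
Posterior ∝ μ^7e^(−3.6μ) · μ^38e^(−8μ) = μ^45e^(−11.6μ), i.e. Gamma(shape=46, rate=11.6).
The mode of a Gamma(a, b) with a ≥ 1 (shape–rate) is (a−1)/b = 45/11.6 ≈ 3.879.

μ̂_MAP = 3.879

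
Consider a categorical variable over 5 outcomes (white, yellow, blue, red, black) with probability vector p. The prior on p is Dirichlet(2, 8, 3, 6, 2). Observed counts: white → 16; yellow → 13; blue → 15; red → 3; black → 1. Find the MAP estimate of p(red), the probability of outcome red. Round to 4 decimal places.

MAP estimate of p(red) = 0.1250

The posterior is Dirichlet(αᵢ + nᵢ) = Dirichlet(18, 21, 18, 9, 3).
For a Dirichlet(a₁,…,a_K) with all aᵢ > 1, the mode has j-th component (aⱼ − 1)/(Σaᵢ − K).
Here Σaᵢ = 69 and K = 5, so p(red) = (9 − 1)/(69 − 5) = 8/64 ≈ 0.1250.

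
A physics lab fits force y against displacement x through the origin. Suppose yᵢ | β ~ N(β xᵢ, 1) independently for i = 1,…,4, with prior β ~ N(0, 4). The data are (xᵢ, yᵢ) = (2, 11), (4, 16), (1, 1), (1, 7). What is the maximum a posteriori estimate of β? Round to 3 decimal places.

β̂_MAP = 4.225

log p(β | y) = −Σ(yᵢ − βxᵢ)²/(2·1) − β²/(2·4) + const.
Setting the derivative to zero: Σxᵢ(yᵢ − βxᵢ)/1 − β/4 = 0, so β = Σxᵢyᵢ / (Σxᵢ² + σ²/τ²).
Σxᵢyᵢ = 2·11 + 4·16 + 1·1 + 1·7 = 94; Σxᵢ² = 22; σ²/τ² = 0.25.
β̂_MAP = 94 / (22 + 0.25) = 94/22.25 ≈ 4.225.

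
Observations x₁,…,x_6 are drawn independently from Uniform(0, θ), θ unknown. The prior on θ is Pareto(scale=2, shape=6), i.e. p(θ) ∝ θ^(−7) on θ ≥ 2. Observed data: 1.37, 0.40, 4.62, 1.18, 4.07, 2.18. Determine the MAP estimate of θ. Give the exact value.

The Uniform(0, θ) likelihood is θ^(−n) for θ ≥ max(xᵢ), zero otherwise. Here max(xᵢ) = 4.62.
Posterior ∝ θ^(−7) · θ^(−6) = θ^(−13) on θ ≥ max(2, 4.62) = 4.62.
This density is strictly decreasing in θ, so the posterior mode lies at the lower boundary of the support.

θ̂_MAP = 4.62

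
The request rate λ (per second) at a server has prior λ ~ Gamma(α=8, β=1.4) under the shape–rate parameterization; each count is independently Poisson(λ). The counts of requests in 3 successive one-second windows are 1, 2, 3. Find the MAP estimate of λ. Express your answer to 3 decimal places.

λ̂_MAP = 2.955

Σxᵢ = 1+2+3 = 6, with n = 3.
Posterior ∝ λ^7e^(−1.4λ) · λ^6e^(−3λ) = λ^13e^(−4.4λ), i.e. Gamma(shape=14, rate=4.4).
The mode of a Gamma(a, b) with a ≥ 1 (shape–rate) is (a−1)/b = 13/4.4 ≈ 2.955.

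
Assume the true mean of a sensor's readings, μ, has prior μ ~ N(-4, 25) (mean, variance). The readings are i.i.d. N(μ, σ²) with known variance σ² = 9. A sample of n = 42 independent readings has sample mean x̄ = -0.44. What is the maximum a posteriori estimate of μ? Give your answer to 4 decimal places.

n = 42, x̄ = -0.44.
For a Normal prior and Normal likelihood with known variance, the posterior is Normal; its mode equals its mean, the precision-weighted average.
Prior precision 1/σ₀² = 1/25 = 0.04; data precision n/σ² = 42/9 = 14/3.
μ̂ = (0.04·(-4) + (14/3)·(-0.44)) / (0.04 + 14/3) = (-166/75)/(353/75) = -166/353 ≈ -0.4703.

μ̂_MAP = -0.4703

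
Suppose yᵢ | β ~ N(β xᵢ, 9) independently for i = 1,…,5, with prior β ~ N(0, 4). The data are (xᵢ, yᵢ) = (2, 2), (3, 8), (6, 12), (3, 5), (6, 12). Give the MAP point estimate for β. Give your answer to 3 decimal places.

log p(β | y) = −Σ(yᵢ − βxᵢ)²/(2·9) − β²/(2·4) + const.
Setting the derivative to zero: Σxᵢ(yᵢ − βxᵢ)/9 − β/4 = 0, so β = Σxᵢyᵢ / (Σxᵢ² + σ²/τ²).
Σxᵢyᵢ = 2·2 + 3·8 + 6·12 + 3·5 + 6·12 = 187; Σxᵢ² = 94; σ²/τ² = 2.25.
β̂_MAP = 187 / (94 + 2.25) = 187/96.25 ≈ 1.943.

β̂_MAP = 1.943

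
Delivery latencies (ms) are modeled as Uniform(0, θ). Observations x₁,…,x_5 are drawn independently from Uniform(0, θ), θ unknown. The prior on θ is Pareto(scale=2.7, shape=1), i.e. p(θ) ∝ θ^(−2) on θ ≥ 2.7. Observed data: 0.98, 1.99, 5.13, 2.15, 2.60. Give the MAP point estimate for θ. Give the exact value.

The Uniform(0, θ) likelihood is θ^(−n) for θ ≥ max(xᵢ), zero otherwise. Here max(xᵢ) = 5.13.
Posterior ∝ θ^(−2) · θ^(−5) = θ^(−7) on θ ≥ max(2.7, 5.13) = 5.13.
This density is strictly decreasing in θ, so the posterior mode lies at the lower boundary of the support.

θ̂_MAP = 5.13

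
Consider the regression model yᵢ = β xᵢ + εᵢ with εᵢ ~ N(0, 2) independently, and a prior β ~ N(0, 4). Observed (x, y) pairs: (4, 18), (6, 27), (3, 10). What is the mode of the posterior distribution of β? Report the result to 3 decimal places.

log p(β | y) = −Σ(yᵢ − βxᵢ)²/(2·2) − β²/(2·4) + const.
Setting the derivative to zero: Σxᵢ(yᵢ − βxᵢ)/2 − β/4 = 0, so β = Σxᵢyᵢ / (Σxᵢ² + σ²/τ²).
Σxᵢyᵢ = 4·18 + 6·27 + 3·10 = 264; Σxᵢ² = 61; σ²/τ² = 0.5.
β̂_MAP = 264 / (61 + 0.5) = 264/61.5 ≈ 4.293.

β̂_MAP = 4.293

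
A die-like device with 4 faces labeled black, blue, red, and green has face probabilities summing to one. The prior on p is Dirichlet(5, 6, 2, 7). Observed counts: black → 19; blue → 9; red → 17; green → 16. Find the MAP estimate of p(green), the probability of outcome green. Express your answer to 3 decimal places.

MAP estimate of p(green) = 0.286

The posterior is Dirichlet(αᵢ + nᵢ) = Dirichlet(24, 15, 19, 23).
For a Dirichlet(a₁,…,a_K) with all aᵢ > 1, the mode has j-th component (aⱼ − 1)/(Σaᵢ − K).
Here Σaᵢ = 81 and K = 4, so p(green) = (23 − 1)/(81 − 4) = 22/77 ≈ 0.286.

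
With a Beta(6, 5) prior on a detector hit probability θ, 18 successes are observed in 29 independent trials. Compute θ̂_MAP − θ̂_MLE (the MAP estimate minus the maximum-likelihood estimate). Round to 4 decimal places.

MAP − MLE = -0.0154

Posterior is Beta(24, 16); MAP = (24−1)/(40−2) = 23/38 ≈ 0.60526.
MLE ignores the prior: θ̂_MLE = k/n = 18/29 ≈ 0.62069.
Difference = 23/38 − 18/29 = -17/1102 ≈ -0.0154.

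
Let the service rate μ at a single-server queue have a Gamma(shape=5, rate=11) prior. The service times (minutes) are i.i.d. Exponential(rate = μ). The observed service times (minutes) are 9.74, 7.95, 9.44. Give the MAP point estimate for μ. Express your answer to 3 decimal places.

μ̂_MAP = 0.184

The Exponential(rate=μ) likelihood is ∝ μ^n e^(−μΣtᵢ). Here n = 3 and Σtᵢ = 9.74 + 7.95 + 9.44 = 27.13.
Posterior ∝ μ^4e^(−11μ) · μ^3e^(−27.13μ) = μ^7e^(−38.13μ), i.e. Gamma(8, 38.13).
Mode = (a−1)/b = 7/38.13 ≈ 0.184.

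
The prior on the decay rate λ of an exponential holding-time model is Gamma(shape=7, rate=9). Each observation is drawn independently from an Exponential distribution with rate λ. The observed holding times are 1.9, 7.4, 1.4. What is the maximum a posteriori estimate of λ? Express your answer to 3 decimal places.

The Exponential(rate=λ) likelihood is ∝ λ^n e^(−λΣtᵢ). Here n = 3 and Σtᵢ = 1.9 + 7.4 + 1.4 = 10.7.
Posterior ∝ λ^6e^(−9λ) · λ^3e^(−10.7λ) = λ^9e^(−19.7λ), i.e. Gamma(10, 19.7).
Mode = (a−1)/b = 9/19.7 ≈ 0.457.

λ̂_MAP = 0.457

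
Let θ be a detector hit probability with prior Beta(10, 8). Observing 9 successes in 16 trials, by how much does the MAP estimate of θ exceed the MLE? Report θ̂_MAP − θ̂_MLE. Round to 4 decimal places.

MAP − MLE = 0.0000

Posterior is Beta(19, 15); MAP = (19−1)/(34−2) = 18/32 ≈ 0.56250.
MLE ignores the prior: θ̂_MLE = k/n = 9/16 ≈ 0.56250.
Difference = 18/32 − 9/16 = 0 ≈ 0.0000.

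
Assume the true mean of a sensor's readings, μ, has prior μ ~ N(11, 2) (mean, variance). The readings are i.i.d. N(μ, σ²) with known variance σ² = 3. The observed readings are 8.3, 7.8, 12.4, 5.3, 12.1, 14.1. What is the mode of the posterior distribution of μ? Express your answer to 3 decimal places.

n = 6; x̄ = (8.3 + 7.8 + 12.4 + 5.3 + 12.1 + 14.1)/6 = 60/6 = 10.
For a Normal prior and Normal likelihood with known variance, the posterior is Normal; its mode equals its mean, the precision-weighted average.
Prior precision 1/σ₀² = 1/2 = 0.5; data precision n/σ² = 6/3 = 2.
μ̂ = (0.5·11 + 2·10) / (0.5 + 2) = 25.5/2.5 = 10.200.

μ̂_MAP = 10.200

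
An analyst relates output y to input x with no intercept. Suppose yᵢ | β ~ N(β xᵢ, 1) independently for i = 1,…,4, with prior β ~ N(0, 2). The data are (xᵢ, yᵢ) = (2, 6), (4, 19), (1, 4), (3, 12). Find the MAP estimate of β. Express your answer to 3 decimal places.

β̂_MAP = 4.197

log p(β | y) = −Σ(yᵢ − βxᵢ)²/(2·1) − β²/(2·2) + const.
Setting the derivative to zero: Σxᵢ(yᵢ − βxᵢ)/1 − β/2 = 0, so β = Σxᵢyᵢ / (Σxᵢ² + σ²/τ²).
Σxᵢyᵢ = 2·6 + 4·19 + 1·4 + 3·12 = 128; Σxᵢ² = 30; σ²/τ² = 0.5.
β̂_MAP = 128 / (30 + 0.5) = 128/30.5 ≈ 4.197.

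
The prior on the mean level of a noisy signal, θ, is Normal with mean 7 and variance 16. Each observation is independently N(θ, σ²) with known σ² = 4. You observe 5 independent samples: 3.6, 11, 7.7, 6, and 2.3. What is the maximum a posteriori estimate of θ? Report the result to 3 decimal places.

θ̂_MAP = 6.162

n = 5; x̄ = (3.6 + 11 + 7.7 + 6 + 2.3)/5 = 30.6/5 = 6.12.
For a Normal prior and Normal likelihood with known variance, the posterior is Normal; its mode equals its mean, the precision-weighted average.
Prior precision 1/σ₀² = 1/16 = 0.0625; data precision n/σ² = 5/4 = 1.25.
θ̂ = (0.0625·7 + 1.25·6.12) / (0.0625 + 1.25) = 8.0875/1.3125 = 647/105 ≈ 6.162.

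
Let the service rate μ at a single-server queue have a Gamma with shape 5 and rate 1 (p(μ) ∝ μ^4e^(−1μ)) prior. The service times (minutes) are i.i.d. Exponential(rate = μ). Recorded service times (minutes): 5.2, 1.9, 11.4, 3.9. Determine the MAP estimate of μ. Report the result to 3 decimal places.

μ̂_MAP = 0.342

The Exponential(rate=μ) likelihood is ∝ μ^n e^(−μΣtᵢ). Here n = 4 and Σtᵢ = 5.2 + 1.9 + 11.4 + 3.9 = 22.4.
Posterior ∝ μ^4e^(−1μ) · μ^4e^(−22.4μ) = μ^8e^(−23.4μ), i.e. Gamma(9, 23.4).
Mode = (a−1)/b = 8/23.4 ≈ 0.342.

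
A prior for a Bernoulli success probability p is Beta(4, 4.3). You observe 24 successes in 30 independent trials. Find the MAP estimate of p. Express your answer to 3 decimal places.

Prior: Beta(4, 4.3).
Data: 24 successes in 30 trials. The binomial likelihood contributes p^24(1−p)^6, so the posterior is Beta(4+24, 4.3+6) = Beta(28, 10.3).
For Beta(a, b) with a, b > 1 the mode is (a−1)/(a+b−2) = 27/36.3 ≈ 0.744.

p̂_MAP = 0.744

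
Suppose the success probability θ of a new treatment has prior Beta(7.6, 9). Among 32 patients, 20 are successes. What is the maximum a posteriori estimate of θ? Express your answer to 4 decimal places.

θ̂_MAP = 0.5708

Prior: Beta(7.6, 9).
Data: 20 successes in 32 trials. The binomial likelihood contributes θ^20(1−θ)^12, so the posterior is Beta(7.6+20, 9+12) = Beta(27.6, 21).
For Beta(a, b) with a, b > 1 the mode is (a−1)/(a+b−2) = 26.6/46.6 ≈ 0.5708.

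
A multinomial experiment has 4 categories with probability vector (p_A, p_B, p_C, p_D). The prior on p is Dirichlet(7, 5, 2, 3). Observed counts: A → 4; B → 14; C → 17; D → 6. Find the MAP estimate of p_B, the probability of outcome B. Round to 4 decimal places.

The posterior is Dirichlet(αᵢ + nᵢ) = Dirichlet(11, 19, 19, 9).
For a Dirichlet(a₁,…,a_K) with all aᵢ > 1, the mode has j-th component (aⱼ − 1)/(Σaᵢ − K).
Here Σaᵢ = 58 and K = 4, so p_B = (19 − 1)/(58 − 4) = 18/54 ≈ 0.3333.

MAP estimate of p_B = 0.3333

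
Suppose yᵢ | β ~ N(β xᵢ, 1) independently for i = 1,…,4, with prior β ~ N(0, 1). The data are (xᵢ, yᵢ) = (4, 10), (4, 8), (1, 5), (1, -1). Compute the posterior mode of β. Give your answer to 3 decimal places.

log p(β | y) = −Σ(yᵢ − βxᵢ)²/(2·1) − β²/(2·1) + const.
Setting the derivative to zero: Σxᵢ(yᵢ − βxᵢ)/1 − β/1 = 0, so β = Σxᵢyᵢ / (Σxᵢ² + σ²/τ²).
Σxᵢyᵢ = 4·10 + 4·8 + 1·5 + 1·(-1) = 76; Σxᵢ² = 34; σ²/τ² = 1.
β̂_MAP = 76 / (34 + 1) = 76/35 ≈ 2.171.

β̂_MAP = 2.171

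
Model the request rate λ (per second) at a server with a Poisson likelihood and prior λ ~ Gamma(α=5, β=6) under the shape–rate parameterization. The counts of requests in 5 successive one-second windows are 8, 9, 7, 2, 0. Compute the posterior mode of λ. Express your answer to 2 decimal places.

Σxᵢ = 8+9+7+2+0 = 26, with n = 5.
Posterior ∝ λ^4e^(−6λ) · λ^26e^(−5λ) = λ^30e^(−11λ), i.e. Gamma(shape=31, rate=11).
The mode of a Gamma(a, b) with a ≥ 1 (shape–rate) is (a−1)/b = 30/11 ≈ 2.73.

λ̂_MAP = 2.73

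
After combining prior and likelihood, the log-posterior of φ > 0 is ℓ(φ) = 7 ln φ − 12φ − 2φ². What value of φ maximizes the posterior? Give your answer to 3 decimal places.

ℓ'(φ) = 7/φ − 12 − 4φ. Setting this to zero and multiplying by φ: 4φ² + 12φ − 7 = 0.
φ = (−12 + √(12² + 4·4·7)) / (2·4) = (−12 + √256) / 8 = (−12 + 16)/8 = 1/2.
ℓ''(φ) = −7/φ² − 4 < 0, confirming a maximum.

φ̂_MAP = 0.500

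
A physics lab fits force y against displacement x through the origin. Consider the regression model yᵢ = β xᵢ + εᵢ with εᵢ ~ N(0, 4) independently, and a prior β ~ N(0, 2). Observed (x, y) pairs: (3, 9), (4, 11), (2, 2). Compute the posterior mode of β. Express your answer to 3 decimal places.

log p(β | y) = −Σ(yᵢ − βxᵢ)²/(2·4) − β²/(2·2) + const.
Setting the derivative to zero: Σxᵢ(yᵢ − βxᵢ)/4 − β/2 = 0, so β = Σxᵢyᵢ / (Σxᵢ² + σ²/τ²).
Σxᵢyᵢ = 3·9 + 4·11 + 2·2 = 75; Σxᵢ² = 29; σ²/τ² = 2.
β̂_MAP = 75 / (29 + 2) = 75/31 ≈ 2.419.

β̂_MAP = 2.419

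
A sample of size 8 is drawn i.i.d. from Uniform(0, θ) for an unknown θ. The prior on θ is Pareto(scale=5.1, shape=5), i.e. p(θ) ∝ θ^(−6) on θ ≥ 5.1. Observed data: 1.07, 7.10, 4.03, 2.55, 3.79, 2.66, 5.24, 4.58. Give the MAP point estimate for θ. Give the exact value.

The Uniform(0, θ) likelihood is θ^(−n) for θ ≥ max(xᵢ), zero otherwise. Here max(xᵢ) = 7.10.
Posterior ∝ θ^(−6) · θ^(−8) = θ^(−14) on θ ≥ max(5.1, 7.10) = 7.10.
This density is strictly decreasing in θ, so the posterior mode lies at the lower boundary of the support.

θ̂_MAP = 7.10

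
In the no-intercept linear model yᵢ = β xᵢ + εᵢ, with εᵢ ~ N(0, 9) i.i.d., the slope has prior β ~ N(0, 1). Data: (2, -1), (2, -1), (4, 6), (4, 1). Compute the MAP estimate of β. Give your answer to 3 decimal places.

β̂_MAP = 0.490

log p(β | y) = −Σ(yᵢ − βxᵢ)²/(2·9) − β²/(2·1) + const.
Setting the derivative to zero: Σxᵢ(yᵢ − βxᵢ)/9 − β/1 = 0, so β = Σxᵢyᵢ / (Σxᵢ² + σ²/τ²).
Σxᵢyᵢ = 2·(-1) + 2·(-1) + 4·6 + 4·1 = 24; Σxᵢ² = 40; σ²/τ² = 9.
β̂_MAP = 24 / (40 + 9) = 24/49 ≈ 0.490.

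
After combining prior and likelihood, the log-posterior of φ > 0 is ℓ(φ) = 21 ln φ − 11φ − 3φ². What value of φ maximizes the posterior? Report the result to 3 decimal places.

φ̂_MAP = 1.167

ℓ'(φ) = 21/φ − 11 − 6φ. Setting this to zero and multiplying by φ: 6φ² + 11φ − 21 = 0.
φ = (−11 + √(11² + 4·6·21)) / (2·6) = (−11 + √625) / 12 = (−11 + 25)/12 = 7/6.
ℓ''(φ) = −21/φ² − 6 < 0, confirming a maximum.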